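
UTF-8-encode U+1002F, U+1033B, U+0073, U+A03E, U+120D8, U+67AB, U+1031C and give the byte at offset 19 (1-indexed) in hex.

1-indexed offset 19 is 0-indexed offset 18.
U+1002F → 4-byte form F0 90 80 AF at offsets 0–3.
U+1033B → 4-byte form F0 90 8C BB at offsets 4–7.
U+0073 → 1-byte form 73 at offsets 8–8.
U+A03E → 3-byte form EA 80 BE at offsets 9–11.
U+120D8 → 4-byte form F0 92 83 98 at offsets 12–15.
U+67AB → 3-byte form E6 9E AB at offsets 16–18.
Offset 18 falls in char 6's range; it's byte 3 of E6 9E AB = 0xAB.

0xAB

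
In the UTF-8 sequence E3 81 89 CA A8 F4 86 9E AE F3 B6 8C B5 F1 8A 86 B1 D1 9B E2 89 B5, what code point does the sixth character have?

U+045B

Offset 0: leading byte 0xE3 = 11100011 → 3-byte char #1 = E3 81 89.
Offset 3: leading byte 0xCA = 11001010 → 2-byte char #2 = CA A8.
Offset 5: leading byte 0xF4 = 11110100 → 4-byte char #3 = F4 86 9E AE.
Offset 9: leading byte 0xF3 = 11110011 → 4-byte char #4 = F3 B6 8C B5.
Offset 13: leading byte 0xF1 = 11110001 → 4-byte char #5 = F1 8A 86 B1.
Offset 17: leading byte 0xD1 = 11010001 → 2-byte char #6 = D1 9B.
Leading byte 0xD1 = 11010001 matches 110xxxxx → 2-byte sequence.
Byte 1: 0xD1 = 11010001, payload 10001 (5 bits).
Byte 2: 0x9B = 10011011 (10xxxxxx ✓), payload 011011.
Concatenate: 10001011011 = 0x45B (11 bits → U+045B).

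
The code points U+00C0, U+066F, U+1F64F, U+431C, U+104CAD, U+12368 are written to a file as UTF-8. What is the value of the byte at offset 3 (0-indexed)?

0xAF

U+00C0 → 2-byte form C3 80 at offsets 0–1.
U+066F → 2-byte form D9 AF at offsets 2–3.
Offset 3 falls in char 2's range; it's byte 2 of D9 AF = 0xAF.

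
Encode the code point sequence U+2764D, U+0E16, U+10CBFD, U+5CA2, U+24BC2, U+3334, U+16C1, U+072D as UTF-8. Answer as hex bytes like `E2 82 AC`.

U+2764D: 4-byte form → F0 A7 99 8D.
U+0E16: 3-byte form → E0 B8 96.
U+10CBFD: 4-byte form → F4 8C AF BD.
U+5CA2: 3-byte form → E5 B2 A2.
U+24BC2: 4-byte form → F0 A4 AF 82.
U+3334: 3-byte form → E3 8C B4.
U+16C1: 3-byte form → E1 9B 81.
U+072D: 2-byte form → DC AD.
Concatenated (26 bytes): F0 A7 99 8D E0 B8 96 F4 8C AF BD E5 B2 A2 F0 A4 AF 82 E3 8C B4 E1 9B 81 DC AD.

F0 A7 99 8D E0 B8 96 F4 8C AF BD E5 B2 A2 F0 A4 AF 82 E3 8C B4 E1 9B 81 DC AD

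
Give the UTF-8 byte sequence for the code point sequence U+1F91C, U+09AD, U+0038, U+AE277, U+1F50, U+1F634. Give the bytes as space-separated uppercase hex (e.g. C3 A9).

F0 9F A4 9C E0 A6 AD 38 F2 AE 89 B7 E1 BD 90 F0 9F 98 B4

U+1F91C: 4-byte form → F0 9F A4 9C.
U+09AD: 3-byte form → E0 A6 AD.
U+0038: 1-byte form → 38.
U+AE277: 4-byte form → F2 AE 89 B7.
U+1F50: 3-byte form → E1 BD 90.
U+1F634: 4-byte form → F0 9F 98 B4.
Concatenated (19 bytes): F0 9F A4 9C E0 A6 AD 38 F2 AE 89 B7 E1 BD 90 F0 9F 98 B4.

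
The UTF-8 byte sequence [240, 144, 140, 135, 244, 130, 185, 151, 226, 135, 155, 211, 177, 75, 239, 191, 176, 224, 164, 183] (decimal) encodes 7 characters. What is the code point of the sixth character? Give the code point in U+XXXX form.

U+FFF0

Offset 0: leading byte 0xF0 = 11110000 → 4-byte char #1 = F0 90 8C 87.
Offset 4: leading byte 0xF4 = 11110100 → 4-byte char #2 = F4 82 B9 97.
Offset 8: leading byte 0xE2 = 11100010 → 3-byte char #3 = E2 87 9B.
Offset 11: leading byte 0xD3 = 11010011 → 2-byte char #4 = D3 B1.
Offset 13: leading byte 0x4B = 01001011 → 1-byte char #5 = 4B.
Offset 14: leading byte 0xEF = 11101111 → 3-byte char #6 = EF BF B0.
Leading byte 0xEF = 11101111 matches 1110xxxx → 3-byte sequence.
Byte 1: 0xEF = 11101111, payload 1111 (4 bits).
Byte 2: 0xBF = 10111111 (10xxxxxx ✓), payload 111111.
Byte 3: 0xB0 = 10110000 (10xxxxxx ✓), payload 110000.
Concatenate: 1111111111110000 = 0xFFF0 (16 bits → U+FFF0).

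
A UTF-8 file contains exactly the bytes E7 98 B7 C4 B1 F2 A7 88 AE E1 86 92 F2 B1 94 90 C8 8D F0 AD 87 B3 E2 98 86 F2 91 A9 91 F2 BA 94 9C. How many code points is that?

10

Byte at offset 0: 0xE7 = 11100111 → 3-byte char (#1). Advance 3.
Byte at offset 3: 0xC4 = 11000100 → 2-byte char (#2). Advance 2.
Byte at offset 5: 0xF2 = 11110010 → 4-byte char (#3). Advance 4.
Byte at offset 9: 0xE1 = 11100001 → 3-byte char (#4). Advance 3.
Byte at offset 12: 0xF2 = 11110010 → 4-byte char (#5). Advance 4.
Byte at offset 16: 0xC8 = 11001000 → 2-byte char (#6). Advance 2.
Byte at offset 18: 0xF0 = 11110000 → 4-byte char (#7). Advance 4.
Byte at offset 22: 0xE2 = 11100010 → 3-byte char (#8). Advance 3.
Byte at offset 25: 0xF2 = 11110010 → 4-byte char (#9). Advance 4.
Byte at offset 29: 0xF2 = 11110010 → 4-byte char (#10). Advance 4.
Reached end at offset 33 after 10 code points.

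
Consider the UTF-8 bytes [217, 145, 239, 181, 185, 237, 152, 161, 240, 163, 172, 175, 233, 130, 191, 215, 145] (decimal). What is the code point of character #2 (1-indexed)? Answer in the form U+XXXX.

U+FD79

Offset 0: leading byte 0xD9 = 11011001 → 2-byte char #1 = D9 91.
Offset 2: leading byte 0xEF = 11101111 → 3-byte char #2 = EF B5 B9.
Leading byte 0xEF = 11101111 matches 1110xxxx → 3-byte sequence.
Byte 1: 0xEF = 11101111, payload 1111 (4 bits).
Byte 2: 0xB5 = 10110101 (10xxxxxx ✓), payload 110101.
Byte 3: 0xB9 = 10111001 (10xxxxxx ✓), payload 111001.
Concatenate: 1111110101111001 = 0xFD79 (16 bits → U+FD79).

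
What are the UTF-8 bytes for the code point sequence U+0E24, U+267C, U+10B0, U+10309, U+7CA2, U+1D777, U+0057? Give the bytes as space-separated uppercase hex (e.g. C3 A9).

E0 B8 A4 E2 99 BC E1 82 B0 F0 90 8C 89 E7 B2 A2 F0 9D 9D B7 57

U+0E24: 3-byte form → E0 B8 A4.
U+267C: 3-byte form → E2 99 BC.
U+10B0: 3-byte form → E1 82 B0.
U+10309: 4-byte form → F0 90 8C 89.
U+7CA2: 3-byte form → E7 B2 A2.
U+1D777: 4-byte form → F0 9D 9D B7.
U+0057: 1-byte form → 57.
Concatenated (21 bytes): E0 B8 A4 E2 99 BC E1 82 B0 F0 90 8C 89 E7 B2 A2 F0 9D 9D B7 57.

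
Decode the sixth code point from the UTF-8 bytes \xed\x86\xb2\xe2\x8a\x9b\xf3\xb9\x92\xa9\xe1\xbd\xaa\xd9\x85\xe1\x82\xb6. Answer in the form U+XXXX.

Offset 0: leading byte 0xED = 11101101 → 3-byte char #1 = ED 86 B2.
Offset 3: leading byte 0xE2 = 11100010 → 3-byte char #2 = E2 8A 9B.
Offset 6: leading byte 0xF3 = 11110011 → 4-byte char #3 = F3 B9 92 A9.
Offset 10: leading byte 0xE1 = 11100001 → 3-byte char #4 = E1 BD AA.
Offset 13: leading byte 0xD9 = 11011001 → 2-byte char #5 = D9 85.
Offset 15: leading byte 0xE1 = 11100001 → 3-byte char #6 = E1 82 B6.
Leading byte 0xE1 = 11100001 matches 1110xxxx → 3-byte sequence.
Byte 1: 0xE1 = 11100001, payload 0001 (4 bits).
Byte 2: 0x82 = 10000010 (10xxxxxx ✓), payload 000010.
Byte 3: 0xB6 = 10110110 (10xxxxxx ✓), payload 110110.
Concatenate: 0001000010110110 = 0x10B6 (16 bits → U+10B6).

U+10B6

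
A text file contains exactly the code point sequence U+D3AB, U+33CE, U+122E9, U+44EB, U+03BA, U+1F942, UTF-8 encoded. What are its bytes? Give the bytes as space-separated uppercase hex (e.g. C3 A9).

U+D3AB: 3-byte form → ED 8E AB.
U+33CE: 3-byte form → E3 8F 8E.
U+122E9: 4-byte form → F0 92 8B A9.
U+44EB: 3-byte form → E4 93 AB.
U+03BA: 2-byte form → CE BA.
U+1F942: 4-byte form → F0 9F A5 82.
Concatenated (19 bytes): ED 8E AB E3 8F 8E F0 92 8B A9 E4 93 AB CE BA F0 9F A5 82.

ED 8E AB E3 8F 8E F0 92 8B A9 E4 93 AB CE BA F0 9F A5 82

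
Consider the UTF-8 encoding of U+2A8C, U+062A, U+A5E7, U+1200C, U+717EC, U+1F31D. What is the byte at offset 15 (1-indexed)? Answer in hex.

1-indexed offset 15 is 0-indexed offset 14.
U+2A8C → 3-byte form E2 AA 8C at offsets 0–2.
U+062A → 2-byte form D8 AA at offsets 3–4.
U+A5E7 → 3-byte form EA 97 A7 at offsets 5–7.
U+1200C → 4-byte form F0 92 80 8C at offsets 8–11.
U+717EC → 4-byte form F1 B1 9F AC at offsets 12–15.
Offset 14 falls in char 5's range; it's byte 3 of F1 B1 9F AC = 0x9F.

0x9F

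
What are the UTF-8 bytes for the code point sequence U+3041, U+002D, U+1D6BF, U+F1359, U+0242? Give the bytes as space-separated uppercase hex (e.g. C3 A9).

E3 81 81 2D F0 9D 9A BF F3 B1 8D 99 C9 82

U+3041: 3-byte form → E3 81 81.
U+002D: 1-byte form → 2D.
U+1D6BF: 4-byte form → F0 9D 9A BF.
U+F1359: 4-byte form → F3 B1 8D 99.
U+0242: 2-byte form → C9 82.
Concatenated (14 bytes): E3 81 81 2D F0 9D 9A BF F3 B1 8D 99 C9 82.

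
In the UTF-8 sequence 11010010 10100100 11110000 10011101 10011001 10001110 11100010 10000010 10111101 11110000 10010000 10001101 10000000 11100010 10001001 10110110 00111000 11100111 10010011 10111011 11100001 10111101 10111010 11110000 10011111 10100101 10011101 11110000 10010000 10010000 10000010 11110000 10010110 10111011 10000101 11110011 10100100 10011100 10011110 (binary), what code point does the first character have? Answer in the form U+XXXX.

U+04A4

Offset 0: leading byte 0xD2 = 11010010 → 2-byte char #1 = D2 A4.
Leading byte 0xD2 = 11010010 matches 110xxxxx → 2-byte sequence.
Byte 1: 0xD2 = 11010010, payload 10010 (5 bits).
Byte 2: 0xA4 = 10100100 (10xxxxxx ✓), payload 100100.
Concatenate: 10010100100 = 0x4A4 (11 bits → U+04A4).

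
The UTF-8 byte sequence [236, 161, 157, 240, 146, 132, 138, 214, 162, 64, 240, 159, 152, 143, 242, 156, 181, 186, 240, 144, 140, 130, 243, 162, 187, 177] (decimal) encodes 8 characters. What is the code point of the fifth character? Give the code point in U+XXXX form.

Offset 0: leading byte 0xEC = 11101100 → 3-byte char #1 = EC A1 9D.
Offset 3: leading byte 0xF0 = 11110000 → 4-byte char #2 = F0 92 84 8A.
Offset 7: leading byte 0xD6 = 11010110 → 2-byte char #3 = D6 A2.
Offset 9: leading byte 0x40 = 01000000 → 1-byte char #4 = 40.
Offset 10: leading byte 0xF0 = 11110000 → 4-byte char #5 = F0 9F 98 8F.
Leading byte 0xF0 = 11110000 matches 11110xxx → 4-byte sequence.
Byte 1: 0xF0 = 11110000, payload 000 (3 bits).
Byte 2: 0x9F = 10011111 (10xxxxxx ✓), payload 011111.
Byte 3: 0x98 = 10011000 (10xxxxxx ✓), payload 011000.
Byte 4: 0x8F = 10001111 (10xxxxxx ✓), payload 001111.
Concatenate: 000011111011000001111 = 0x1F60F (21 bits → U+1F60F).

U+1F60F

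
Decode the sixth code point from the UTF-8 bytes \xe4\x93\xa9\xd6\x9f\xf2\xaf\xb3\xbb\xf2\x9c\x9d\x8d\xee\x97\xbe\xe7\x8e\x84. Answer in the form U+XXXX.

U+7384

Offset 0: leading byte 0xE4 = 11100100 → 3-byte char #1 = E4 93 A9.
Offset 3: leading byte 0xD6 = 11010110 → 2-byte char #2 = D6 9F.
Offset 5: leading byte 0xF2 = 11110010 → 4-byte char #3 = F2 AF B3 BB.
Offset 9: leading byte 0xF2 = 11110010 → 4-byte char #4 = F2 9C 9D 8D.
Offset 13: leading byte 0xEE = 11101110 → 3-byte char #5 = EE 97 BE.
Offset 16: leading byte 0xE7 = 11100111 → 3-byte char #6 = E7 8E 84.
Leading byte 0xE7 = 11100111 matches 1110xxxx → 3-byte sequence.
Byte 1: 0xE7 = 11100111, payload 0111 (4 bits).
Byte 2: 0x8E = 10001110 (10xxxxxx ✓), payload 001110.
Byte 3: 0x84 = 10000100 (10xxxxxx ✓), payload 000100.
Concatenate: 0111001110000100 = 0x7384 (16 bits → U+7384).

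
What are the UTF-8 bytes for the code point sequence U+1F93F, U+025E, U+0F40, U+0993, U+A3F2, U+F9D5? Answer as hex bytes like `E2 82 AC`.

U+1F93F: 4-byte form → F0 9F A4 BF.
U+025E: 2-byte form → C9 9E.
U+0F40: 3-byte form → E0 BD 80.
U+0993: 3-byte form → E0 A6 93.
U+A3F2: 3-byte form → EA 8F B2.
U+F9D5: 3-byte form → EF A7 95.
Concatenated (18 bytes): F0 9F A4 BF C9 9E E0 BD 80 E0 A6 93 EA 8F B2 EF A7 95.

F0 9F A4 BF C9 9E E0 BD 80 E0 A6 93 EA 8F B2 EF A7 95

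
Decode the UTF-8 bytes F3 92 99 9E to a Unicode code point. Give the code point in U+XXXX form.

Leading byte 0xF3 = 11110011 matches 11110xxx → 4-byte sequence.
Byte 1: 0xF3 = 11110011, payload 011 (3 bits).
Byte 2: 0x92 = 10010010 (10xxxxxx ✓), payload 010010.
Byte 3: 0x99 = 10011001 (10xxxxxx ✓), payload 011001.
Byte 4: 0x9E = 10011110 (10xxxxxx ✓), payload 011110.
Concatenate: 011010010011001011110 = 0xD265E (21 bits → U+D265E).

U+D265E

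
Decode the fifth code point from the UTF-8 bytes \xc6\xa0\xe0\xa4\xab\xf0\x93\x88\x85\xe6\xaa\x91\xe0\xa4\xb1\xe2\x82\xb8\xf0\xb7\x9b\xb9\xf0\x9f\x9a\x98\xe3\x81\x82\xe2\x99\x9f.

Offset 0: leading byte 0xC6 = 11000110 → 2-byte char #1 = C6 A0.
Offset 2: leading byte 0xE0 = 11100000 → 3-byte char #2 = E0 A4 AB.
Offset 5: leading byte 0xF0 = 11110000 → 4-byte char #3 = F0 93 88 85.
Offset 9: leading byte 0xE6 = 11100110 → 3-byte char #4 = E6 AA 91.
Offset 12: leading byte 0xE0 = 11100000 → 3-byte char #5 = E0 A4 B1.
Leading byte 0xE0 = 11100000 matches 1110xxxx → 3-byte sequence.
Byte 1: 0xE0 = 11100000, payload 0000 (4 bits).
Byte 2: 0xA4 = 10100100 (10xxxxxx ✓), payload 100100.
Byte 3: 0xB1 = 10110001 (10xxxxxx ✓), payload 110001.
Concatenate: 0000100100110001 = 0x931 (16 bits → U+0931).

U+0931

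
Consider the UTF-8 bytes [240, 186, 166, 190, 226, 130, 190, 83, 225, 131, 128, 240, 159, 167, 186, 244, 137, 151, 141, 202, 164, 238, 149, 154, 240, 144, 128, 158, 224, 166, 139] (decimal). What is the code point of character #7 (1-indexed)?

Offset 0: leading byte 0xF0 = 11110000 → 4-byte char #1 = F0 BA A6 BE.
Offset 4: leading byte 0xE2 = 11100010 → 3-byte char #2 = E2 82 BE.
Offset 7: leading byte 0x53 = 01010011 → 1-byte char #3 = 53.
Offset 8: leading byte 0xE1 = 11100001 → 3-byte char #4 = E1 83 80.
Offset 11: leading byte 0xF0 = 11110000 → 4-byte char #5 = F0 9F A7 BA.
Offset 15: leading byte 0xF4 = 11110100 → 4-byte char #6 = F4 89 97 8D.
Offset 19: leading byte 0xCA = 11001010 → 2-byte char #7 = CA A4.
Leading byte 0xCA = 11001010 matches 110xxxxx → 2-byte sequence.
Byte 1: 0xCA = 11001010, payload 01010 (5 bits).
Byte 2: 0xA4 = 10100100 (10xxxxxx ✓), payload 100100.
Concatenate: 01010100100 = 0x2A4 (11 bits → U+02A4).

U+02A4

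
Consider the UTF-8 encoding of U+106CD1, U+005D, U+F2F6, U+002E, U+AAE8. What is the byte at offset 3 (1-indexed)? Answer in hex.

0xB3

1-indexed offset 3 is 0-indexed offset 2.
U+106CD1 → 4-byte form F4 86 B3 91 at offsets 0–3.
Offset 2 falls in char 1's range; it's byte 3 of F4 86 B3 91 = 0xB3.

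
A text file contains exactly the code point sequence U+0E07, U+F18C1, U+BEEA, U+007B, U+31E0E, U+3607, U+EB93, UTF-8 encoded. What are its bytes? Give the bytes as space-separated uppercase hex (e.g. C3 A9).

E0 B8 87 F3 B1 A3 81 EB BB AA 7B F0 B1 B8 8E E3 98 87 EE AE 93

U+0E07: 3-byte form → E0 B8 87.
U+F18C1: 4-byte form → F3 B1 A3 81.
U+BEEA: 3-byte form → EB BB AA.
U+007B: 1-byte form → 7B.
U+31E0E: 4-byte form → F0 B1 B8 8E.
U+3607: 3-byte form → E3 98 87.
U+EB93: 3-byte form → EE AE 93.
Concatenated (21 bytes): E0 B8 87 F3 B1 A3 81 EB BB AA 7B F0 B1 B8 8E E3 98 87 EE AE 93.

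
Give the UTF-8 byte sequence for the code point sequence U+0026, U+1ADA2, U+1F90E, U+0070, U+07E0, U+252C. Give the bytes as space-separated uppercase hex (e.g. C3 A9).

26 F0 9A B6 A2 F0 9F A4 8E 70 DF A0 E2 94 AC

U+0026: 1-byte form → 26.
U+1ADA2: 4-byte form → F0 9A B6 A2.
U+1F90E: 4-byte form → F0 9F A4 8E.
U+0070: 1-byte form → 70.
U+07E0: 2-byte form → DF A0.
U+252C: 3-byte form → E2 94 AC.
Concatenated (15 bytes): 26 F0 9A B6 A2 F0 9F A4 8E 70 DF A0 E2 94 AC.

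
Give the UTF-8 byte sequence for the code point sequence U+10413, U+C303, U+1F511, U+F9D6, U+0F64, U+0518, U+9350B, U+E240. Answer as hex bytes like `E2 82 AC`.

U+10413: 4-byte form → F0 90 90 93.
U+C303: 3-byte form → EC 8C 83.
U+1F511: 4-byte form → F0 9F 94 91.
U+F9D6: 3-byte form → EF A7 96.
U+0F64: 3-byte form → E0 BD A4.
U+0518: 2-byte form → D4 98.
U+9350B: 4-byte form → F2 93 94 8B.
U+E240: 3-byte form → EE 89 80.
Concatenated (26 bytes): F0 90 90 93 EC 8C 83 F0 9F 94 91 EF A7 96 E0 BD A4 D4 98 F2 93 94 8B EE 89 80.

F0 90 90 93 EC 8C 83 F0 9F 94 91 EF A7 96 E0 BD A4 D4 98 F2 93 94 8B EE 89 80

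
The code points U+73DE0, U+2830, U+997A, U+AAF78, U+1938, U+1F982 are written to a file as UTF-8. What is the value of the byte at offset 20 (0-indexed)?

U+73DE0 → 4-byte form F1 B3 B7 A0 at offsets 0–3.
U+2830 → 3-byte form E2 A0 B0 at offsets 4–6.
U+997A → 3-byte form E9 A5 BA at offsets 7–9.
U+AAF78 → 4-byte form F2 AA BD B8 at offsets 10–13.
U+1938 → 3-byte form E1 A4 B8 at offsets 14–16.
U+1F982 → 4-byte form F0 9F A6 82 at offsets 17–20.
Offset 20 falls in char 6's range; it's byte 4 of F0 9F A6 82 = 0x82.

0x82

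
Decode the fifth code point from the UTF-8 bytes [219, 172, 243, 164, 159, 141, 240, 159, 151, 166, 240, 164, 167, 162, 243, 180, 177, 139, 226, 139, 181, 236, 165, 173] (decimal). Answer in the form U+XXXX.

U+F4C4B

Offset 0: leading byte 0xDB = 11011011 → 2-byte char #1 = DB AC.
Offset 2: leading byte 0xF3 = 11110011 → 4-byte char #2 = F3 A4 9F 8D.
Offset 6: leading byte 0xF0 = 11110000 → 4-byte char #3 = F0 9F 97 A6.
Offset 10: leading byte 0xF0 = 11110000 → 4-byte char #4 = F0 A4 A7 A2.
Offset 14: leading byte 0xF3 = 11110011 → 4-byte char #5 = F3 B4 B1 8B.
Leading byte 0xF3 = 11110011 matches 11110xxx → 4-byte sequence.
Byte 1: 0xF3 = 11110011, payload 011 (3 bits).
Byte 2: 0xB4 = 10110100 (10xxxxxx ✓), payload 110100.
Byte 3: 0xB1 = 10110001 (10xxxxxx ✓), payload 110001.
Byte 4: 0x8B = 10001011 (10xxxxxx ✓), payload 001011.
Concatenate: 011110100110001001011 = 0xF4C4B (21 bits → U+F4C4B).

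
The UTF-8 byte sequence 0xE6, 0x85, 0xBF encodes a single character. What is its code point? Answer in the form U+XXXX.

U+617F

Leading byte 0xE6 = 11100110 matches 1110xxxx → 3-byte sequence.
Byte 1: 0xE6 = 11100110, payload 0110 (4 bits).
Byte 2: 0x85 = 10000101 (10xxxxxx ✓), payload 000101.
Byte 3: 0xBF = 10111111 (10xxxxxx ✓), payload 111111.
Concatenate: 0110000101111111 = 0x617F (16 bits → U+617F).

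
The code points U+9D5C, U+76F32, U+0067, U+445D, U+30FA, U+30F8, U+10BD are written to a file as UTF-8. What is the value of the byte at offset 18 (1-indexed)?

1-indexed offset 18 is 0-indexed offset 17.
U+9D5C → 3-byte form E9 B5 9C at offsets 0–2.
U+76F32 → 4-byte form F1 B6 BC B2 at offsets 3–6.
U+0067 → 1-byte form 67 at offsets 7–7.
U+445D → 3-byte form E4 91 9D at offsets 8–10.
U+30FA → 3-byte form E3 83 BA at offsets 11–13.
U+30F8 → 3-byte form E3 83 B8 at offsets 14–16.
U+10BD → 3-byte form E1 82 BD at offsets 17–19.
Offset 17 falls in char 7's range; it's byte 1 of E1 82 BD = 0xE1.

0xE1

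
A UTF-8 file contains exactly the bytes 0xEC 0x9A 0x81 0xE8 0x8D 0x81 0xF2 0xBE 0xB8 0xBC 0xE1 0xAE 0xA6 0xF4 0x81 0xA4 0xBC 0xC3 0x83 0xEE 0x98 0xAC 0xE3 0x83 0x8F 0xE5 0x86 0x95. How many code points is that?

Byte at offset 0: 0xEC = 11101100 → 3-byte char (#1). Advance 3.
Byte at offset 3: 0xE8 = 11101000 → 3-byte char (#2). Advance 3.
Byte at offset 6: 0xF2 = 11110010 → 4-byte char (#3). Advance 4.
Byte at offset 10: 0xE1 = 11100001 → 3-byte char (#4). Advance 3.
Byte at offset 13: 0xF4 = 11110100 → 4-byte char (#5). Advance 4.
Byte at offset 17: 0xC3 = 11000011 → 2-byte char (#6). Advance 2.
Byte at offset 19: 0xEE = 11101110 → 3-byte char (#7). Advance 3.
Byte at offset 22: 0xE3 = 11100011 → 3-byte char (#8). Advance 3.
Byte at offset 25: 0xE5 = 11100101 → 3-byte char (#9). Advance 3.
Reached end at offset 28 after 9 code points.

9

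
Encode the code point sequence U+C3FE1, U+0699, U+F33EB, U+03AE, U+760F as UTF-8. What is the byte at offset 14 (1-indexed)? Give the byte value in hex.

0x98

1-indexed offset 14 is 0-indexed offset 13.
U+C3FE1 → 4-byte form F3 83 BF A1 at offsets 0–3.
U+0699 → 2-byte form DA 99 at offsets 4–5.
U+F33EB → 4-byte form F3 B3 8F AB at offsets 6–9.
U+03AE → 2-byte form CE AE at offsets 10–11.
U+760F → 3-byte form E7 98 8F at offsets 12–14.
Offset 13 falls in char 5's range; it's byte 2 of E7 98 8F = 0x98.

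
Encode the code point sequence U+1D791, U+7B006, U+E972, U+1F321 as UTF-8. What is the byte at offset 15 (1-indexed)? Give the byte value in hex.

1-indexed offset 15 is 0-indexed offset 14.
U+1D791 → 4-byte form F0 9D 9E 91 at offsets 0–3.
U+7B006 → 4-byte form F1 BB 80 86 at offsets 4–7.
U+E972 → 3-byte form EE A5 B2 at offsets 8–10.
U+1F321 → 4-byte form F0 9F 8C A1 at offsets 11–14.
Offset 14 falls in char 4's range; it's byte 4 of F0 9F 8C A1 = 0xA1.

0xA1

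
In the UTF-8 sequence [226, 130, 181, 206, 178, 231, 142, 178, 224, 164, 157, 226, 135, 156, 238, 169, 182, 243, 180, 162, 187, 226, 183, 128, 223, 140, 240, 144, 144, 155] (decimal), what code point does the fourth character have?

U+091D

Offset 0: leading byte 0xE2 = 11100010 → 3-byte char #1 = E2 82 B5.
Offset 3: leading byte 0xCE = 11001110 → 2-byte char #2 = CE B2.
Offset 5: leading byte 0xE7 = 11100111 → 3-byte char #3 = E7 8E B2.
Offset 8: leading byte 0xE0 = 11100000 → 3-byte char #4 = E0 A4 9D.
Leading byte 0xE0 = 11100000 matches 1110xxxx → 3-byte sequence.
Byte 1: 0xE0 = 11100000, payload 0000 (4 bits).
Byte 2: 0xA4 = 10100100 (10xxxxxx ✓), payload 100100.
Byte 3: 0x9D = 10011101 (10xxxxxx ✓), payload 011101.
Concatenate: 0000100100011101 = 0x91D (16 bits → U+091D).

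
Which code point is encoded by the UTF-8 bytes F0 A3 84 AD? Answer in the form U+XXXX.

Leading byte 0xF0 = 11110000 matches 11110xxx → 4-byte sequence.
Byte 1: 0xF0 = 11110000, payload 000 (3 bits).
Byte 2: 0xA3 = 10100011 (10xxxxxx ✓), payload 100011.
Byte 3: 0x84 = 10000100 (10xxxxxx ✓), payload 000100.
Byte 4: 0xAD = 10101101 (10xxxxxx ✓), payload 101101.
Concatenate: 000100011000100101101 = 0x2312D (21 bits → U+2312D).

U+2312D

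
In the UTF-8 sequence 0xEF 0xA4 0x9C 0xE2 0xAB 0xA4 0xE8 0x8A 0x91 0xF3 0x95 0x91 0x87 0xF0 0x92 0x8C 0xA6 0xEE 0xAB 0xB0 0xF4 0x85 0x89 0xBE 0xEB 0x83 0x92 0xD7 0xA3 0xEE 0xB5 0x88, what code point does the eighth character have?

U+B0D2

Offset 0: leading byte 0xEF = 11101111 → 3-byte char #1 = EF A4 9C.
Offset 3: leading byte 0xE2 = 11100010 → 3-byte char #2 = E2 AB A4.
Offset 6: leading byte 0xE8 = 11101000 → 3-byte char #3 = E8 8A 91.
Offset 9: leading byte 0xF3 = 11110011 → 4-byte char #4 = F3 95 91 87.
Offset 13: leading byte 0xF0 = 11110000 → 4-byte char #5 = F0 92 8C A6.
Offset 17: leading byte 0xEE = 11101110 → 3-byte char #6 = EE AB B0.
Offset 20: leading byte 0xF4 = 11110100 → 4-byte char #7 = F4 85 89 BE.
Offset 24: leading byte 0xEB = 11101011 → 3-byte char #8 = EB 83 92.
Leading byte 0xEB = 11101011 matches 1110xxxx → 3-byte sequence.
Byte 1: 0xEB = 11101011, payload 1011 (4 bits).
Byte 2: 0x83 = 10000011 (10xxxxxx ✓), payload 000011.
Byte 3: 0x92 = 10010010 (10xxxxxx ✓), payload 010010.
Concatenate: 1011000011010010 = 0xB0D2 (16 bits → U+B0D2).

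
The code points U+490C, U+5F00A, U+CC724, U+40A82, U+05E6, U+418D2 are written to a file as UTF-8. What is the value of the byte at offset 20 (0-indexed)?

U+490C → 3-byte form E4 A4 8C at offsets 0–2.
U+5F00A → 4-byte form F1 9F 80 8A at offsets 3–6.
U+CC724 → 4-byte form F3 8C 9C A4 at offsets 7–10.
U+40A82 → 4-byte form F1 80 AA 82 at offsets 11–14.
U+05E6 → 2-byte form D7 A6 at offsets 15–16.
U+418D2 → 4-byte form F1 81 A3 92 at offsets 17–20.
Offset 20 falls in char 6's range; it's byte 4 of F1 81 A3 92 = 0x92.

0x92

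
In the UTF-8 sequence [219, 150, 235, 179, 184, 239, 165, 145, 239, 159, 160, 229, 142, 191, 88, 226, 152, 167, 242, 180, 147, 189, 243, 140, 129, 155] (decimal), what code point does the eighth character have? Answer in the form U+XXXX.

Offset 0: leading byte 0xDB = 11011011 → 2-byte char #1 = DB 96.
Offset 2: leading byte 0xEB = 11101011 → 3-byte char #2 = EB B3 B8.
Offset 5: leading byte 0xEF = 11101111 → 3-byte char #3 = EF A5 91.
Offset 8: leading byte 0xEF = 11101111 → 3-byte char #4 = EF 9F A0.
Offset 11: leading byte 0xE5 = 11100101 → 3-byte char #5 = E5 8E BF.
Offset 14: leading byte 0x58 = 01011000 → 1-byte char #6 = 58.
Offset 15: leading byte 0xE2 = 11100010 → 3-byte char #7 = E2 98 A7.
Offset 18: leading byte 0xF2 = 11110010 → 4-byte char #8 = F2 B4 93 BD.
Leading byte 0xF2 = 11110010 matches 11110xxx → 4-byte sequence.
Byte 1: 0xF2 = 11110010, payload 010 (3 bits).
Byte 2: 0xB4 = 10110100 (10xxxxxx ✓), payload 110100.
Byte 3: 0x93 = 10010011 (10xxxxxx ✓), payload 010011.
Byte 4: 0xBD = 10111101 (10xxxxxx ✓), payload 111101.
Concatenate: 010110100010011111101 = 0xB44FD (21 bits → U+B44FD).

U+B44FD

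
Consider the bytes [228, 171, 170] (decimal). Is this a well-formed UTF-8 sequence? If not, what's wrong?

valid

Leading byte 0xE4 = 11100100 → 3-byte form.
Continuation bytes 0xAB=10101011, 0xAA=10101010 all match 10xxxxxx.
Decoded value 0x4AEA is ≥ 0x800 (shortest form) and not a surrogate.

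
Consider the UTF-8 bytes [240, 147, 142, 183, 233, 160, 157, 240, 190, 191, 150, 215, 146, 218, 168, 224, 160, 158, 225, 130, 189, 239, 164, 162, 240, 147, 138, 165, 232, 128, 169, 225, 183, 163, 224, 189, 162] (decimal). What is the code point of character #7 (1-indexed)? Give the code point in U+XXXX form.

U+10BD

Offset 0: leading byte 0xF0 = 11110000 → 4-byte char #1 = F0 93 8E B7.
Offset 4: leading byte 0xE9 = 11101001 → 3-byte char #2 = E9 A0 9D.
Offset 7: leading byte 0xF0 = 11110000 → 4-byte char #3 = F0 BE BF 96.
Offset 11: leading byte 0xD7 = 11010111 → 2-byte char #4 = D7 92.
Offset 13: leading byte 0xDA = 11011010 → 2-byte char #5 = DA A8.
Offset 15: leading byte 0xE0 = 11100000 → 3-byte char #6 = E0 A0 9E.
Offset 18: leading byte 0xE1 = 11100001 → 3-byte char #7 = E1 82 BD.
Leading byte 0xE1 = 11100001 matches 1110xxxx → 3-byte sequence.
Byte 1: 0xE1 = 11100001, payload 0001 (4 bits).
Byte 2: 0x82 = 10000010 (10xxxxxx ✓), payload 000010.
Byte 3: 0xBD = 10111101 (10xxxxxx ✓), payload 111101.
Concatenate: 0001000010111101 = 0x10BD (16 bits → U+10BD).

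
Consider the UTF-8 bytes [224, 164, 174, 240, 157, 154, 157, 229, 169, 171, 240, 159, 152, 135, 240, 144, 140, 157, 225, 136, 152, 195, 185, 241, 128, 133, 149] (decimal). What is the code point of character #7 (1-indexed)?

U+00F9

Offset 0: leading byte 0xE0 = 11100000 → 3-byte char #1 = E0 A4 AE.
Offset 3: leading byte 0xF0 = 11110000 → 4-byte char #2 = F0 9D 9A 9D.
Offset 7: leading byte 0xE5 = 11100101 → 3-byte char #3 = E5 A9 AB.
Offset 10: leading byte 0xF0 = 11110000 → 4-byte char #4 = F0 9F 98 87.
Offset 14: leading byte 0xF0 = 11110000 → 4-byte char #5 = F0 90 8C 9D.
Offset 18: leading byte 0xE1 = 11100001 → 3-byte char #6 = E1 88 98.
Offset 21: leading byte 0xC3 = 11000011 → 2-byte char #7 = C3 B9.
Leading byte 0xC3 = 11000011 matches 110xxxxx → 2-byte sequence.
Byte 1: 0xC3 = 11000011, payload 00011 (5 bits).
Byte 2: 0xB9 = 10111001 (10xxxxxx ✓), payload 111001.
Concatenate: 00011111001 = 0xF9 (11 bits → U+00F9).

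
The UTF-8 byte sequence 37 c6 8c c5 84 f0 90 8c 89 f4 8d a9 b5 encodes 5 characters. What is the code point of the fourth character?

U+10309

Offset 0: leading byte 0x37 = 00110111 → 1-byte char #1 = 37.
Offset 1: leading byte 0xC6 = 11000110 → 2-byte char #2 = C6 8C.
Offset 3: leading byte 0xC5 = 11000101 → 2-byte char #3 = C5 84.
Offset 5: leading byte 0xF0 = 11110000 → 4-byte char #4 = F0 90 8C 89.
Leading byte 0xF0 = 11110000 matches 11110xxx → 4-byte sequence.
Byte 1: 0xF0 = 11110000, payload 000 (3 bits).
Byte 2: 0x90 = 10010000 (10xxxxxx ✓), payload 010000.
Byte 3: 0x8C = 10001100 (10xxxxxx ✓), payload 001100.
Byte 4: 0x89 = 10001001 (10xxxxxx ✓), payload 001001.
Concatenate: 000010000001100001001 = 0x10309 (21 bits → U+10309).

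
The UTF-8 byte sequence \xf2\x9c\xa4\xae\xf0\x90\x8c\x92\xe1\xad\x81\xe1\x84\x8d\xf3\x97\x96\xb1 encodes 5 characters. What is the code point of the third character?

U+1B41

Offset 0: leading byte 0xF2 = 11110010 → 4-byte char #1 = F2 9C A4 AE.
Offset 4: leading byte 0xF0 = 11110000 → 4-byte char #2 = F0 90 8C 92.
Offset 8: leading byte 0xE1 = 11100001 → 3-byte char #3 = E1 AD 81.
Leading byte 0xE1 = 11100001 matches 1110xxxx → 3-byte sequence.
Byte 1: 0xE1 = 11100001, payload 0001 (4 bits).
Byte 2: 0xAD = 10101101 (10xxxxxx ✓), payload 101101.
Byte 3: 0x81 = 10000001 (10xxxxxx ✓), payload 000001.
Concatenate: 0001101101000001 = 0x1B41 (16 bits → U+1B41).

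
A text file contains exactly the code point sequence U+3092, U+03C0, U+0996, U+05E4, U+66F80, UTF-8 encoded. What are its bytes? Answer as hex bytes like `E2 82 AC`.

E3 82 92 CF 80 E0 A6 96 D7 A4 F1 A6 BE 80

U+3092: 3-byte form → E3 82 92.
U+03C0: 2-byte form → CF 80.
U+0996: 3-byte form → E0 A6 96.
U+05E4: 2-byte form → D7 A4.
U+66F80: 4-byte form → F1 A6 BE 80.
Concatenated (14 bytes): E3 82 92 CF 80 E0 A6 96 D7 A4 F1 A6 BE 80.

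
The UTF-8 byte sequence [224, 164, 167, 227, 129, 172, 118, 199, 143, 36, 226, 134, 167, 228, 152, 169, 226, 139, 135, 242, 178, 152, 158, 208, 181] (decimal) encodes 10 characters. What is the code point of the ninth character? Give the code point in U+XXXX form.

Offset 0: leading byte 0xE0 = 11100000 → 3-byte char #1 = E0 A4 A7.
Offset 3: leading byte 0xE3 = 11100011 → 3-byte char #2 = E3 81 AC.
Offset 6: leading byte 0x76 = 01110110 → 1-byte char #3 = 76.
Offset 7: leading byte 0xC7 = 11000111 → 2-byte char #4 = C7 8F.
Offset 9: leading byte 0x24 = 00100100 → 1-byte char #5 = 24.
Offset 10: leading byte 0xE2 = 11100010 → 3-byte char #6 = E2 86 A7.
Offset 13: leading byte 0xE4 = 11100100 → 3-byte char #7 = E4 98 A9.
Offset 16: leading byte 0xE2 = 11100010 → 3-byte char #8 = E2 8B 87.
Offset 19: leading byte 0xF2 = 11110010 → 4-byte char #9 = F2 B2 98 9E.
Leading byte 0xF2 = 11110010 matches 11110xxx → 4-byte sequence.
Byte 1: 0xF2 = 11110010, payload 010 (3 bits).
Byte 2: 0xB2 = 10110010 (10xxxxxx ✓), payload 110010.
Byte 3: 0x98 = 10011000 (10xxxxxx ✓), payload 011000.
Byte 4: 0x9E = 10011110 (10xxxxxx ✓), payload 011110.
Concatenate: 010110010011000011110 = 0xB261E (21 bits → U+B261E).

U+B261E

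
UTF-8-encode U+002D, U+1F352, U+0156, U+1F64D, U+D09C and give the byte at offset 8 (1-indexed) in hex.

1-indexed offset 8 is 0-indexed offset 7.
U+002D → 1-byte form 2D at offsets 0–0.
U+1F352 → 4-byte form F0 9F 8D 92 at offsets 1–4.
U+0156 → 2-byte form C5 96 at offsets 5–6.
U+1F64D → 4-byte form F0 9F 99 8D at offsets 7–10.
Offset 7 falls in char 4's range; it's byte 1 of F0 9F 99 8D = 0xF0.

0xF0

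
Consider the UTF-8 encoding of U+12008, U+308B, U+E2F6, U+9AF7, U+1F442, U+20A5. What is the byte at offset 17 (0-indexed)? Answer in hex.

U+12008 → 4-byte form F0 92 80 88 at offsets 0–3.
U+308B → 3-byte form E3 82 8B at offsets 4–6.
U+E2F6 → 3-byte form EE 8B B6 at offsets 7–9.
U+9AF7 → 3-byte form E9 AB B7 at offsets 10–12.
U+1F442 → 4-byte form F0 9F 91 82 at offsets 13–16.
U+20A5 → 3-byte form E2 82 A5 at offsets 17–19.
Offset 17 falls in char 6's range; it's byte 1 of E2 82 A5 = 0xE2.

0xE2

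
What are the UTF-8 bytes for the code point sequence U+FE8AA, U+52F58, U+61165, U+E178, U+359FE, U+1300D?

U+FE8AA: 4-byte form → F3 BE A2 AA.
U+52F58: 4-byte form → F1 92 BD 98.
U+61165: 4-byte form → F1 A1 85 A5.
U+E178: 3-byte form → EE 85 B8.
U+359FE: 4-byte form → F0 B5 A7 BE.
U+1300D: 4-byte form → F0 93 80 8D.
Concatenated (23 bytes): F3 BE A2 AA F1 92 BD 98 F1 A1 85 A5 EE 85 B8 F0 B5 A7 BE F0 93 80 8D.

F3 BE A2 AA F1 92 BD 98 F1 A1 85 A5 EE 85 B8 F0 B5 A7 BE F0 93 80 8D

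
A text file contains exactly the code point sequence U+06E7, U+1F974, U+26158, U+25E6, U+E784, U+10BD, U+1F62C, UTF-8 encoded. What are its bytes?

U+06E7: 2-byte form → DB A7.
U+1F974: 4-byte form → F0 9F A5 B4.
U+26158: 4-byte form → F0 A6 85 98.
U+25E6: 3-byte form → E2 97 A6.
U+E784: 3-byte form → EE 9E 84.
U+10BD: 3-byte form → E1 82 BD.
U+1F62C: 4-byte form → F0 9F 98 AC.
Concatenated (23 bytes): DB A7 F0 9F A5 B4 F0 A6 85 98 E2 97 A6 EE 9E 84 E1 82 BD F0 9F 98 AC.

DB A7 F0 9F A5 B4 F0 A6 85 98 E2 97 A6 EE 9E 84 E1 82 BD F0 9F 98 AC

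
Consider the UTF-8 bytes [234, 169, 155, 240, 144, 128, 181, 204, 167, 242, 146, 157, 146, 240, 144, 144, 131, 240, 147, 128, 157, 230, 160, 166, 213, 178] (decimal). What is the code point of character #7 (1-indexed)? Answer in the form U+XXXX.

Offset 0: leading byte 0xEA = 11101010 → 3-byte char #1 = EA A9 9B.
Offset 3: leading byte 0xF0 = 11110000 → 4-byte char #2 = F0 90 80 B5.
Offset 7: leading byte 0xCC = 11001100 → 2-byte char #3 = CC A7.
Offset 9: leading byte 0xF2 = 11110010 → 4-byte char #4 = F2 92 9D 92.
Offset 13: leading byte 0xF0 = 11110000 → 4-byte char #5 = F0 90 90 83.
Offset 17: leading byte 0xF0 = 11110000 → 4-byte char #6 = F0 93 80 9D.
Offset 21: leading byte 0xE6 = 11100110 → 3-byte char #7 = E6 A0 A6.
Leading byte 0xE6 = 11100110 matches 1110xxxx → 3-byte sequence.
Byte 1: 0xE6 = 11100110, payload 0110 (4 bits).
Byte 2: 0xA0 = 10100000 (10xxxxxx ✓), payload 100000.
Byte 3: 0xA6 = 10100110 (10xxxxxx ✓), payload 100110.
Concatenate: 0110100000100110 = 0x6826 (16 bits → U+6826).

U+6826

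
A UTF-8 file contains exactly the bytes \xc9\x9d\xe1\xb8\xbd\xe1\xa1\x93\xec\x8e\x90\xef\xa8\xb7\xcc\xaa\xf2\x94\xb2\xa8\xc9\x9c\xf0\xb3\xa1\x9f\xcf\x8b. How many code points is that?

Byte at offset 0: 0xC9 = 11001001 → 2-byte char (#1). Advance 2.
Byte at offset 2: 0xE1 = 11100001 → 3-byte char (#2). Advance 3.
Byte at offset 5: 0xE1 = 11100001 → 3-byte char (#3). Advance 3.
Byte at offset 8: 0xEC = 11101100 → 3-byte char (#4). Advance 3.
Byte at offset 11: 0xEF = 11101111 → 3-byte char (#5). Advance 3.
Byte at offset 14: 0xCC = 11001100 → 2-byte char (#6). Advance 2.
Byte at offset 16: 0xF2 = 11110010 → 4-byte char (#7). Advance 4.
Byte at offset 20: 0xC9 = 11001001 → 2-byte char (#8). Advance 2.
Byte at offset 22: 0xF0 = 11110000 → 4-byte char (#9). Advance 4.
Byte at offset 26: 0xCF = 11001111 → 2-byte char (#10). Advance 2.
Reached end at offset 28 after 10 code points.

10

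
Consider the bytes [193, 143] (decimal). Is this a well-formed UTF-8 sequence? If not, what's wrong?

invalid (overlong encoding)

Leading byte 0xC1 = 11000001 → 2-byte form.
Continuation bytes all match 10xxxxxx. Payload decodes to 0x4F.
But 0x4F < 0x80, the minimum for a 2-byte sequence — this is an overlong encoding.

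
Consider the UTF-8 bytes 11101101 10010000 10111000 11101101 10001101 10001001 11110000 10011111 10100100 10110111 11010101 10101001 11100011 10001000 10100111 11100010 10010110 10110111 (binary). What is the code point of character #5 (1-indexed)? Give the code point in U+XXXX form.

U+3227

Offset 0: leading byte 0xED = 11101101 → 3-byte char #1 = ED 90 B8.
Offset 3: leading byte 0xED = 11101101 → 3-byte char #2 = ED 8D 89.
Offset 6: leading byte 0xF0 = 11110000 → 4-byte char #3 = F0 9F A4 B7.
Offset 10: leading byte 0xD5 = 11010101 → 2-byte char #4 = D5 A9.
Offset 12: leading byte 0xE3 = 11100011 → 3-byte char #5 = E3 88 A7.
Leading byte 0xE3 = 11100011 matches 1110xxxx → 3-byte sequence.
Byte 1: 0xE3 = 11100011, payload 0011 (4 bits).
Byte 2: 0x88 = 10001000 (10xxxxxx ✓), payload 001000.
Byte 3: 0xA7 = 10100111 (10xxxxxx ✓), payload 100111.
Concatenate: 0011001000100111 = 0x3227 (16 bits → U+3227).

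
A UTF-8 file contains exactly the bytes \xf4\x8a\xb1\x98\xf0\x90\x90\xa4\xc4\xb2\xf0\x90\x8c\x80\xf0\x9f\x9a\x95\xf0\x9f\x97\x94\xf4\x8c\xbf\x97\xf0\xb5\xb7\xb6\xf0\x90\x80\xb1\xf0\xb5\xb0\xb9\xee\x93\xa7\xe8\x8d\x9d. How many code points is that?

Byte at offset 0: 0xF4 = 11110100 → 4-byte char (#1). Advance 4.
Byte at offset 4: 0xF0 = 11110000 → 4-byte char (#2). Advance 4.
Byte at offset 8: 0xC4 = 11000100 → 2-byte char (#3). Advance 2.
Byte at offset 10: 0xF0 = 11110000 → 4-byte char (#4). Advance 4.
Byte at offset 14: 0xF0 = 11110000 → 4-byte char (#5). Advance 4.
Byte at offset 18: 0xF0 = 11110000 → 4-byte char (#6). Advance 4.
Byte at offset 22: 0xF4 = 11110100 → 4-byte char (#7). Advance 4.
Byte at offset 26: 0xF0 = 11110000 → 4-byte char (#8). Advance 4.
Byte at offset 30: 0xF0 = 11110000 → 4-byte char (#9). Advance 4.
Byte at offset 34: 0xF0 = 11110000 → 4-byte char (#10). Advance 4.
Byte at offset 38: 0xEE = 11101110 → 3-byte char (#11). Advance 3.
Byte at offset 41: 0xE8 = 11101000 → 3-byte char (#12). Advance 3.
Reached end at offset 44 after 12 code points.

12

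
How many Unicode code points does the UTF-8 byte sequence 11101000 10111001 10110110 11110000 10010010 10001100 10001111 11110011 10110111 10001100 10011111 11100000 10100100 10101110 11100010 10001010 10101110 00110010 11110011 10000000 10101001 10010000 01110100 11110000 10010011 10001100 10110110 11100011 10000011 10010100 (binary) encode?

10

Byte at offset 0: 0xE8 = 11101000 → 3-byte char (#1). Advance 3.
Byte at offset 3: 0xF0 = 11110000 → 4-byte char (#2). Advance 4.
Byte at offset 7: 0xF3 = 11110011 → 4-byte char (#3). Advance 4.
Byte at offset 11: 0xE0 = 11100000 → 3-byte char (#4). Advance 3.
Byte at offset 14: 0xE2 = 11100010 → 3-byte char (#5). Advance 3.
Byte at offset 17: 0x32 = 00110010 → 1-byte char (#6). Advance 1.
Byte at offset 18: 0xF3 = 11110011 → 4-byte char (#7). Advance 4.
Byte at offset 22: 0x74 = 01110100 → 1-byte char (#8). Advance 1.
Byte at offset 23: 0xF0 = 11110000 → 4-byte char (#9). Advance 4.
Byte at offset 27: 0xE3 = 11100011 → 3-byte char (#10). Advance 3.
Reached end at offset 30 after 10 code points.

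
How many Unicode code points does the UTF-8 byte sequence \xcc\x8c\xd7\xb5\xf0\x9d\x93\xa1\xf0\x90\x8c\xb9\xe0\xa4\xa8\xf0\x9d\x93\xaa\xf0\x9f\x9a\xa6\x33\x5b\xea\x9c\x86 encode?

10

Byte at offset 0: 0xCC = 11001100 → 2-byte char (#1). Advance 2.
Byte at offset 2: 0xD7 = 11010111 → 2-byte char (#2). Advance 2.
Byte at offset 4: 0xF0 = 11110000 → 4-byte char (#3). Advance 4.
Byte at offset 8: 0xF0 = 11110000 → 4-byte char (#4). Advance 4.
Byte at offset 12: 0xE0 = 11100000 → 3-byte char (#5). Advance 3.
Byte at offset 15: 0xF0 = 11110000 → 4-byte char (#6). Advance 4.
Byte at offset 19: 0xF0 = 11110000 → 4-byte char (#7). Advance 4.
Byte at offset 23: 0x33 = 00110011 → 1-byte char (#8). Advance 1.
Byte at offset 24: 0x5B = 01011011 → 1-byte char (#9). Advance 1.
Byte at offset 25: 0xEA = 11101010 → 3-byte char (#10). Advance 3.
Reached end at offset 28 after 10 code points.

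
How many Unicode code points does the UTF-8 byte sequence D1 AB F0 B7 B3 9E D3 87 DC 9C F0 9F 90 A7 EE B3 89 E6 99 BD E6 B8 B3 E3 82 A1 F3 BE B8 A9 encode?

10

Byte at offset 0: 0xD1 = 11010001 → 2-byte char (#1). Advance 2.
Byte at offset 2: 0xF0 = 11110000 → 4-byte char (#2). Advance 4.
Byte at offset 6: 0xD3 = 11010011 → 2-byte char (#3). Advance 2.
Byte at offset 8: 0xDC = 11011100 → 2-byte char (#4). Advance 2.
Byte at offset 10: 0xF0 = 11110000 → 4-byte char (#5). Advance 4.
Byte at offset 14: 0xEE = 11101110 → 3-byte char (#6). Advance 3.
Byte at offset 17: 0xE6 = 11100110 → 3-byte char (#7). Advance 3.
Byte at offset 20: 0xE6 = 11100110 → 3-byte char (#8). Advance 3.
Byte at offset 23: 0xE3 = 11100011 → 3-byte char (#9). Advance 3.
Byte at offset 26: 0xF3 = 11110011 → 4-byte char (#10). Advance 4.
Reached end at offset 30 after 10 code points.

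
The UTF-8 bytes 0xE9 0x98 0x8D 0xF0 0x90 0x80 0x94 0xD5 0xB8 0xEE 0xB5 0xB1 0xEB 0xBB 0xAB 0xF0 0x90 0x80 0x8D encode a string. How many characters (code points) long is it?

6

Byte at offset 0: 0xE9 = 11101001 → 3-byte char (#1). Advance 3.
Byte at offset 3: 0xF0 = 11110000 → 4-byte char (#2). Advance 4.
Byte at offset 7: 0xD5 = 11010101 → 2-byte char (#3). Advance 2.
Byte at offset 9: 0xEE = 11101110 → 3-byte char (#4). Advance 3.
Byte at offset 12: 0xEB = 11101011 → 3-byte char (#5). Advance 3.
Byte at offset 15: 0xF0 = 11110000 → 4-byte char (#6). Advance 4.
Reached end at offset 19 after 6 code points.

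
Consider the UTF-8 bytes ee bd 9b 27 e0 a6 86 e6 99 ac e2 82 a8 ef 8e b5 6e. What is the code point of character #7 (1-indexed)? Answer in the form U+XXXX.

Offset 0: leading byte 0xEE = 11101110 → 3-byte char #1 = EE BD 9B.
Offset 3: leading byte 0x27 = 00100111 → 1-byte char #2 = 27.
Offset 4: leading byte 0xE0 = 11100000 → 3-byte char #3 = E0 A6 86.
Offset 7: leading byte 0xE6 = 11100110 → 3-byte char #4 = E6 99 AC.
Offset 10: leading byte 0xE2 = 11100010 → 3-byte char #5 = E2 82 A8.
Offset 13: leading byte 0xEF = 11101111 → 3-byte char #6 = EF 8E B5.
Offset 16: leading byte 0x6E = 01101110 → 1-byte char #7 = 6E.
Leading byte 0x6E = 01101110 matches 0xxxxxxx → 1-byte sequence.
Byte 1: 0x6E = 01101110, payload 1101110 (7 bits).
Concatenate: 1101110 = 0x6E (7 bits → U+006E).

U+006E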